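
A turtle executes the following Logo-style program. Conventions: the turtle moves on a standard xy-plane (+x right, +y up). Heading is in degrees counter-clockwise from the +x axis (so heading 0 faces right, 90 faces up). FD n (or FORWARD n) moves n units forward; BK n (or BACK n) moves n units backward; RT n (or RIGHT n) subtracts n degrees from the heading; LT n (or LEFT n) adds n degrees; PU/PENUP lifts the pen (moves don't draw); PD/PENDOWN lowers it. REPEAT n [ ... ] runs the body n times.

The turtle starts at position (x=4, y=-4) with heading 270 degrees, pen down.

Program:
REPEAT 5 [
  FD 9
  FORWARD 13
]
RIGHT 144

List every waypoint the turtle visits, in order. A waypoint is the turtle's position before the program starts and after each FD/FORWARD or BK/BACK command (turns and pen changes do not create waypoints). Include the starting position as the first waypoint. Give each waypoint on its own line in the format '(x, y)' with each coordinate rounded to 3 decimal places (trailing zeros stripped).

Executing turtle program step by step:
Start: pos=(4,-4), heading=270, pen down
REPEAT 5 [
  -- iteration 1/5 --
  FD 9: (4,-4) -> (4,-13) [heading=270, draw]
  FD 13: (4,-13) -> (4,-26) [heading=270, draw]
  -- iteration 2/5 --
  FD 9: (4,-26) -> (4,-35) [heading=270, draw]
  FD 13: (4,-35) -> (4,-48) [heading=270, draw]
  -- iteration 3/5 --
  FD 9: (4,-48) -> (4,-57) [heading=270, draw]
  FD 13: (4,-57) -> (4,-70) [heading=270, draw]
  -- iteration 4/5 --
  FD 9: (4,-70) -> (4,-79) [heading=270, draw]
  FD 13: (4,-79) -> (4,-92) [heading=270, draw]
  -- iteration 5/5 --
  FD 9: (4,-92) -> (4,-101) [heading=270, draw]
  FD 13: (4,-101) -> (4,-114) [heading=270, draw]
]
RT 144: heading 270 -> 126
Final: pos=(4,-114), heading=126, 10 segment(s) drawn
Waypoints (11 total):
(4, -4)
(4, -13)
(4, -26)
(4, -35)
(4, -48)
(4, -57)
(4, -70)
(4, -79)
(4, -92)
(4, -101)
(4, -114)

Answer: (4, -4)
(4, -13)
(4, -26)
(4, -35)
(4, -48)
(4, -57)
(4, -70)
(4, -79)
(4, -92)
(4, -101)
(4, -114)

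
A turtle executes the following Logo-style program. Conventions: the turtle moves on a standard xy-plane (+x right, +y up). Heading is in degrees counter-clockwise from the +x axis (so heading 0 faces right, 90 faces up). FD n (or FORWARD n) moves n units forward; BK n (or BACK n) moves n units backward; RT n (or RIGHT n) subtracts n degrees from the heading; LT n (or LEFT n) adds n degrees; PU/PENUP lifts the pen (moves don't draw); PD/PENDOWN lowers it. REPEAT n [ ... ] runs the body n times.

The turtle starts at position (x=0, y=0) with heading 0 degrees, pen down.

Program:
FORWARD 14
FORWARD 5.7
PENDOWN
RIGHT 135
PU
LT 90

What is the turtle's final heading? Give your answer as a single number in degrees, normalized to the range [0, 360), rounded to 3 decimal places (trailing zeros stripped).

Answer: 315

Derivation:
Executing turtle program step by step:
Start: pos=(0,0), heading=0, pen down
FD 14: (0,0) -> (14,0) [heading=0, draw]
FD 5.7: (14,0) -> (19.7,0) [heading=0, draw]
PD: pen down
RT 135: heading 0 -> 225
PU: pen up
LT 90: heading 225 -> 315
Final: pos=(19.7,0), heading=315, 2 segment(s) drawn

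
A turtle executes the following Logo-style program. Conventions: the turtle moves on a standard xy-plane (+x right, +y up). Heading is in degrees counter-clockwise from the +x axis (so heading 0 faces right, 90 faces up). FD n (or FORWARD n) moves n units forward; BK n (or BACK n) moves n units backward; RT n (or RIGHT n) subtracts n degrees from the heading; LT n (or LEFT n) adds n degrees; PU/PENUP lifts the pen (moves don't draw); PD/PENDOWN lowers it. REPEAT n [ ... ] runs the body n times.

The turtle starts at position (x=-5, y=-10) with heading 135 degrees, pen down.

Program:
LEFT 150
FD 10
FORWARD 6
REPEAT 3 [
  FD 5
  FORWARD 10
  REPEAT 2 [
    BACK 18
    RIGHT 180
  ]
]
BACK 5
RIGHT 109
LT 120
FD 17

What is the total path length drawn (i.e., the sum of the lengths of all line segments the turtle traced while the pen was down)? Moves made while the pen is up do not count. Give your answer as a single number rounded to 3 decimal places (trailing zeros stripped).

Answer: 191

Derivation:
Executing turtle program step by step:
Start: pos=(-5,-10), heading=135, pen down
LT 150: heading 135 -> 285
FD 10: (-5,-10) -> (-2.412,-19.659) [heading=285, draw]
FD 6: (-2.412,-19.659) -> (-0.859,-25.455) [heading=285, draw]
REPEAT 3 [
  -- iteration 1/3 --
  FD 5: (-0.859,-25.455) -> (0.435,-30.284) [heading=285, draw]
  FD 10: (0.435,-30.284) -> (3.023,-39.944) [heading=285, draw]
  REPEAT 2 [
    -- iteration 1/2 --
    BK 18: (3.023,-39.944) -> (-1.635,-22.557) [heading=285, draw]
    RT 180: heading 285 -> 105
    -- iteration 2/2 --
    BK 18: (-1.635,-22.557) -> (3.023,-39.944) [heading=105, draw]
    RT 180: heading 105 -> 285
  ]
  -- iteration 2/3 --
  FD 5: (3.023,-39.944) -> (4.317,-44.773) [heading=285, draw]
  FD 10: (4.317,-44.773) -> (6.906,-54.433) [heading=285, draw]
  REPEAT 2 [
    -- iteration 1/2 --
    BK 18: (6.906,-54.433) -> (2.247,-37.046) [heading=285, draw]
    RT 180: heading 285 -> 105
    -- iteration 2/2 --
    BK 18: (2.247,-37.046) -> (6.906,-54.433) [heading=105, draw]
    RT 180: heading 105 -> 285
  ]
  -- iteration 3/3 --
  FD 5: (6.906,-54.433) -> (8.2,-59.262) [heading=285, draw]
  FD 10: (8.2,-59.262) -> (10.788,-68.921) [heading=285, draw]
  REPEAT 2 [
    -- iteration 1/2 --
    BK 18: (10.788,-68.921) -> (6.129,-51.535) [heading=285, draw]
    RT 180: heading 285 -> 105
    -- iteration 2/2 --
    BK 18: (6.129,-51.535) -> (10.788,-68.921) [heading=105, draw]
    RT 180: heading 105 -> 285
  ]
]
BK 5: (10.788,-68.921) -> (9.494,-64.092) [heading=285, draw]
RT 109: heading 285 -> 176
LT 120: heading 176 -> 296
FD 17: (9.494,-64.092) -> (16.946,-79.371) [heading=296, draw]
Final: pos=(16.946,-79.371), heading=296, 16 segment(s) drawn

Segment lengths:
  seg 1: (-5,-10) -> (-2.412,-19.659), length = 10
  seg 2: (-2.412,-19.659) -> (-0.859,-25.455), length = 6
  seg 3: (-0.859,-25.455) -> (0.435,-30.284), length = 5
  seg 4: (0.435,-30.284) -> (3.023,-39.944), length = 10
  seg 5: (3.023,-39.944) -> (-1.635,-22.557), length = 18
  seg 6: (-1.635,-22.557) -> (3.023,-39.944), length = 18
  seg 7: (3.023,-39.944) -> (4.317,-44.773), length = 5
  seg 8: (4.317,-44.773) -> (6.906,-54.433), length = 10
  seg 9: (6.906,-54.433) -> (2.247,-37.046), length = 18
  seg 10: (2.247,-37.046) -> (6.906,-54.433), length = 18
  seg 11: (6.906,-54.433) -> (8.2,-59.262), length = 5
  seg 12: (8.2,-59.262) -> (10.788,-68.921), length = 10
  seg 13: (10.788,-68.921) -> (6.129,-51.535), length = 18
  seg 14: (6.129,-51.535) -> (10.788,-68.921), length = 18
  seg 15: (10.788,-68.921) -> (9.494,-64.092), length = 5
  seg 16: (9.494,-64.092) -> (16.946,-79.371), length = 17
Total = 191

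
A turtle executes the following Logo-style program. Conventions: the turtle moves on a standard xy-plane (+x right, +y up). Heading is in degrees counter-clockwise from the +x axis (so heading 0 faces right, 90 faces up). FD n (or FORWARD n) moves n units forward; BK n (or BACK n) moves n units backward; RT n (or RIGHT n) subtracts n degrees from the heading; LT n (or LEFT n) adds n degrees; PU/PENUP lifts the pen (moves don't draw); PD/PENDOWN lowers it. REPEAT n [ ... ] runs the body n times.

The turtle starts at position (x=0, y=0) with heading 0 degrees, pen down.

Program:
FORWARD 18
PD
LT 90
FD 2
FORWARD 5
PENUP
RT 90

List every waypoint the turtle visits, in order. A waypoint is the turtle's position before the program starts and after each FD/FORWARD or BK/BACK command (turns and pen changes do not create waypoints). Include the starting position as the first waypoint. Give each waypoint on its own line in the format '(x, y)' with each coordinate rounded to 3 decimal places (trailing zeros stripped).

Executing turtle program step by step:
Start: pos=(0,0), heading=0, pen down
FD 18: (0,0) -> (18,0) [heading=0, draw]
PD: pen down
LT 90: heading 0 -> 90
FD 2: (18,0) -> (18,2) [heading=90, draw]
FD 5: (18,2) -> (18,7) [heading=90, draw]
PU: pen up
RT 90: heading 90 -> 0
Final: pos=(18,7), heading=0, 3 segment(s) drawn
Waypoints (4 total):
(0, 0)
(18, 0)
(18, 2)
(18, 7)

Answer: (0, 0)
(18, 0)
(18, 2)
(18, 7)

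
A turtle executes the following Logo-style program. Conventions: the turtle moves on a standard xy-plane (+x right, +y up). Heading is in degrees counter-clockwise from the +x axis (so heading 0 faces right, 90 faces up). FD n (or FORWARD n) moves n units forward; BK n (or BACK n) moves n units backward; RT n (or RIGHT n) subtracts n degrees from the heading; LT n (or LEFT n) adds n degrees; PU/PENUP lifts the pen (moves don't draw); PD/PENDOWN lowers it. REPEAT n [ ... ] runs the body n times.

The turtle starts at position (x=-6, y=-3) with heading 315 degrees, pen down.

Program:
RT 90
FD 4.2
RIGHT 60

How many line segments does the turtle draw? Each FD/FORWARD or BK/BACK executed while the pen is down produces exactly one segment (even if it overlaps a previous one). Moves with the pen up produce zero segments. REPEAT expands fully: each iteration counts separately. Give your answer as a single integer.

Executing turtle program step by step:
Start: pos=(-6,-3), heading=315, pen down
RT 90: heading 315 -> 225
FD 4.2: (-6,-3) -> (-8.97,-5.97) [heading=225, draw]
RT 60: heading 225 -> 165
Final: pos=(-8.97,-5.97), heading=165, 1 segment(s) drawn
Segments drawn: 1

Answer: 1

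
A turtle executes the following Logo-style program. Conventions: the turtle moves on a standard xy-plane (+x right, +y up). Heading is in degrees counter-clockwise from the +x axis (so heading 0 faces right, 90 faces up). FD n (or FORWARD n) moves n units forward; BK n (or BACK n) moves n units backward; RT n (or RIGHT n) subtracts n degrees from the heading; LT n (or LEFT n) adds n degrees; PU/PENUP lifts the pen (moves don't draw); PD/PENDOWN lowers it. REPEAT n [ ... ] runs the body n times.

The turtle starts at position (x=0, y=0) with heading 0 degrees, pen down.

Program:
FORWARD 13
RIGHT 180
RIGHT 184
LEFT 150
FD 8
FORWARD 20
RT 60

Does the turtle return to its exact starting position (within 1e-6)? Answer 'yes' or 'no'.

Answer: no

Derivation:
Executing turtle program step by step:
Start: pos=(0,0), heading=0, pen down
FD 13: (0,0) -> (13,0) [heading=0, draw]
RT 180: heading 0 -> 180
RT 184: heading 180 -> 356
LT 150: heading 356 -> 146
FD 8: (13,0) -> (6.368,4.474) [heading=146, draw]
FD 20: (6.368,4.474) -> (-10.213,15.657) [heading=146, draw]
RT 60: heading 146 -> 86
Final: pos=(-10.213,15.657), heading=86, 3 segment(s) drawn

Start position: (0, 0)
Final position: (-10.213, 15.657)
Distance = 18.694; >= 1e-6 -> NOT closed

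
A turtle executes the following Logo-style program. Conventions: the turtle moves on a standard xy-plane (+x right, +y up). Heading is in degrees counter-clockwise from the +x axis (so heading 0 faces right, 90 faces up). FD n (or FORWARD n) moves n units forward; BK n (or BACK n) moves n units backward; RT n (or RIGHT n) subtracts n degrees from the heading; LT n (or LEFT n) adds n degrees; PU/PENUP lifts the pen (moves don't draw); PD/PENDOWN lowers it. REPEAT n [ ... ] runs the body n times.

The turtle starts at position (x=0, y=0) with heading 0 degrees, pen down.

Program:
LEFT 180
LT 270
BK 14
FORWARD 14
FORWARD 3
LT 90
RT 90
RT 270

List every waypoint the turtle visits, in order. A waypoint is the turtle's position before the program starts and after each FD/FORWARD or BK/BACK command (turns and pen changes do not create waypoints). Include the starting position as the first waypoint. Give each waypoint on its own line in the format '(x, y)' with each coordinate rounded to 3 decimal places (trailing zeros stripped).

Executing turtle program step by step:
Start: pos=(0,0), heading=0, pen down
LT 180: heading 0 -> 180
LT 270: heading 180 -> 90
BK 14: (0,0) -> (0,-14) [heading=90, draw]
FD 14: (0,-14) -> (0,0) [heading=90, draw]
FD 3: (0,0) -> (0,3) [heading=90, draw]
LT 90: heading 90 -> 180
RT 90: heading 180 -> 90
RT 270: heading 90 -> 180
Final: pos=(0,3), heading=180, 3 segment(s) drawn
Waypoints (4 total):
(0, 0)
(0, -14)
(0, 0)
(0, 3)

Answer: (0, 0)
(0, -14)
(0, 0)
(0, 3)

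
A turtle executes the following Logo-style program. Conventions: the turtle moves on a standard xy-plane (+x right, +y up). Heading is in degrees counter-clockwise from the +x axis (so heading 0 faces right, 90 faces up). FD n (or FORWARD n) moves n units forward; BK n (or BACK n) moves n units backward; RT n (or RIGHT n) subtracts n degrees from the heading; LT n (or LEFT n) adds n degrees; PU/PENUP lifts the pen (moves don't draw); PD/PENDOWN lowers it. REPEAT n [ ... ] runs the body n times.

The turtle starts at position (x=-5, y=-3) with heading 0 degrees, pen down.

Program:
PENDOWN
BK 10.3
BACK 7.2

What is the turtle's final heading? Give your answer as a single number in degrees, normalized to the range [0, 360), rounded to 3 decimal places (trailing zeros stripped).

Executing turtle program step by step:
Start: pos=(-5,-3), heading=0, pen down
PD: pen down
BK 10.3: (-5,-3) -> (-15.3,-3) [heading=0, draw]
BK 7.2: (-15.3,-3) -> (-22.5,-3) [heading=0, draw]
Final: pos=(-22.5,-3), heading=0, 2 segment(s) drawn

Answer: 0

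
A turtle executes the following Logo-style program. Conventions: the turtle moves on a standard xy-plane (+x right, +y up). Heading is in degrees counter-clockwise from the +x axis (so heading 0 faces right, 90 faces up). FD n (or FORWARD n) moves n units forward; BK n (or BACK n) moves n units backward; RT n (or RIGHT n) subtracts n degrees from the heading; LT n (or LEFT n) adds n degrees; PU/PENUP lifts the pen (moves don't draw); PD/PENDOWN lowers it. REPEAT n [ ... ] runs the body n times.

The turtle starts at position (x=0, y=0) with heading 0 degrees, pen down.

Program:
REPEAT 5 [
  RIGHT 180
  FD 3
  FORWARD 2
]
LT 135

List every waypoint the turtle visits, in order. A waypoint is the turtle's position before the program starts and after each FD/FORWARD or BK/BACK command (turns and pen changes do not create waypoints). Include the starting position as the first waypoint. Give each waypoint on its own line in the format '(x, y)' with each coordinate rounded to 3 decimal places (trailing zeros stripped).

Executing turtle program step by step:
Start: pos=(0,0), heading=0, pen down
REPEAT 5 [
  -- iteration 1/5 --
  RT 180: heading 0 -> 180
  FD 3: (0,0) -> (-3,0) [heading=180, draw]
  FD 2: (-3,0) -> (-5,0) [heading=180, draw]
  -- iteration 2/5 --
  RT 180: heading 180 -> 0
  FD 3: (-5,0) -> (-2,0) [heading=0, draw]
  FD 2: (-2,0) -> (0,0) [heading=0, draw]
  -- iteration 3/5 --
  RT 180: heading 0 -> 180
  FD 3: (0,0) -> (-3,0) [heading=180, draw]
  FD 2: (-3,0) -> (-5,0) [heading=180, draw]
  -- iteration 4/5 --
  RT 180: heading 180 -> 0
  FD 3: (-5,0) -> (-2,0) [heading=0, draw]
  FD 2: (-2,0) -> (0,0) [heading=0, draw]
  -- iteration 5/5 --
  RT 180: heading 0 -> 180
  FD 3: (0,0) -> (-3,0) [heading=180, draw]
  FD 2: (-3,0) -> (-5,0) [heading=180, draw]
]
LT 135: heading 180 -> 315
Final: pos=(-5,0), heading=315, 10 segment(s) drawn
Waypoints (11 total):
(0, 0)
(-3, 0)
(-5, 0)
(-2, 0)
(0, 0)
(-3, 0)
(-5, 0)
(-2, 0)
(0, 0)
(-3, 0)
(-5, 0)

Answer: (0, 0)
(-3, 0)
(-5, 0)
(-2, 0)
(0, 0)
(-3, 0)
(-5, 0)
(-2, 0)
(0, 0)
(-3, 0)
(-5, 0)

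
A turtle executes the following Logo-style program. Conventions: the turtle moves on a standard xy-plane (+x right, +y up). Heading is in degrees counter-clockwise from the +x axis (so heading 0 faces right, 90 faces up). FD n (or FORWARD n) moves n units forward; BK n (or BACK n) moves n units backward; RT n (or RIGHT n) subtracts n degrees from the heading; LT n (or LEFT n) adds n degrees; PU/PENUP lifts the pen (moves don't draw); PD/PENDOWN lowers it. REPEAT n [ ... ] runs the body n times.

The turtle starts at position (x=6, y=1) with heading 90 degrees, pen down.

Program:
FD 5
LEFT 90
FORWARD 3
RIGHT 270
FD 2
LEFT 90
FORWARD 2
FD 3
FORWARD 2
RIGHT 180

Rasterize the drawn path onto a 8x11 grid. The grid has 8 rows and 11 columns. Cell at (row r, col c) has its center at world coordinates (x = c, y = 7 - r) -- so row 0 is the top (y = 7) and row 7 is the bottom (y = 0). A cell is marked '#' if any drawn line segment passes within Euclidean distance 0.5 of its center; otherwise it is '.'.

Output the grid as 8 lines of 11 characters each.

Segment 0: (6,1) -> (6,6)
Segment 1: (6,6) -> (3,6)
Segment 2: (3,6) -> (3,4)
Segment 3: (3,4) -> (5,4)
Segment 4: (5,4) -> (8,4)
Segment 5: (8,4) -> (10,4)

Answer: ...........
...####....
...#..#....
...########
......#....
......#....
......#....
...........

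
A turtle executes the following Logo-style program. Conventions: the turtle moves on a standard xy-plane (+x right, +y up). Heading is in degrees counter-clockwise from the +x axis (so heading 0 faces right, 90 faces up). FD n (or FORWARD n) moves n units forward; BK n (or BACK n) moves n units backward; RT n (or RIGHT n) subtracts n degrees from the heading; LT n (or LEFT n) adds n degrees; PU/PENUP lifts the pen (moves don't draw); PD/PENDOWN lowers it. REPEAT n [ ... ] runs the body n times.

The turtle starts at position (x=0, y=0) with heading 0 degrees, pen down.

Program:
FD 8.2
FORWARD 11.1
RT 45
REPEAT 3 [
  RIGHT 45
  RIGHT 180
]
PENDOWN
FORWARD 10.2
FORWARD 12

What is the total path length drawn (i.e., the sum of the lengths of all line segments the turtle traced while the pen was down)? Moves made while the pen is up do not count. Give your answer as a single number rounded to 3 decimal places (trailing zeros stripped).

Executing turtle program step by step:
Start: pos=(0,0), heading=0, pen down
FD 8.2: (0,0) -> (8.2,0) [heading=0, draw]
FD 11.1: (8.2,0) -> (19.3,0) [heading=0, draw]
RT 45: heading 0 -> 315
REPEAT 3 [
  -- iteration 1/3 --
  RT 45: heading 315 -> 270
  RT 180: heading 270 -> 90
  -- iteration 2/3 --
  RT 45: heading 90 -> 45
  RT 180: heading 45 -> 225
  -- iteration 3/3 --
  RT 45: heading 225 -> 180
  RT 180: heading 180 -> 0
]
PD: pen down
FD 10.2: (19.3,0) -> (29.5,0) [heading=0, draw]
FD 12: (29.5,0) -> (41.5,0) [heading=0, draw]
Final: pos=(41.5,0), heading=0, 4 segment(s) drawn

Segment lengths:
  seg 1: (0,0) -> (8.2,0), length = 8.2
  seg 2: (8.2,0) -> (19.3,0), length = 11.1
  seg 3: (19.3,0) -> (29.5,0), length = 10.2
  seg 4: (29.5,0) -> (41.5,0), length = 12
Total = 41.5

Answer: 41.5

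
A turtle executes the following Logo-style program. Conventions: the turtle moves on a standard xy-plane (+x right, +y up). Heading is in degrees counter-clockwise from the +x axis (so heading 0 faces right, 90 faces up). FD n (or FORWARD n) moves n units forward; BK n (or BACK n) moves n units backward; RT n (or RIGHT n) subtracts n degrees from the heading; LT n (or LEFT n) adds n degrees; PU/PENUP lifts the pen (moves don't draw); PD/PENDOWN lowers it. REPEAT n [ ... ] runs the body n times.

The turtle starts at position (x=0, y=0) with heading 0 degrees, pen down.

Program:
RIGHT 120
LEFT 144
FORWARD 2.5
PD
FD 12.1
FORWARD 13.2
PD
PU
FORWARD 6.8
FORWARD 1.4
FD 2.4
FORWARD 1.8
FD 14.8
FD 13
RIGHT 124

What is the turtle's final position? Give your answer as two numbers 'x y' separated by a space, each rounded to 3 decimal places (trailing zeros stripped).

Executing turtle program step by step:
Start: pos=(0,0), heading=0, pen down
RT 120: heading 0 -> 240
LT 144: heading 240 -> 24
FD 2.5: (0,0) -> (2.284,1.017) [heading=24, draw]
PD: pen down
FD 12.1: (2.284,1.017) -> (13.338,5.938) [heading=24, draw]
FD 13.2: (13.338,5.938) -> (25.397,11.307) [heading=24, draw]
PD: pen down
PU: pen up
FD 6.8: (25.397,11.307) -> (31.609,14.073) [heading=24, move]
FD 1.4: (31.609,14.073) -> (32.888,14.643) [heading=24, move]
FD 2.4: (32.888,14.643) -> (35.08,15.619) [heading=24, move]
FD 1.8: (35.08,15.619) -> (36.725,16.351) [heading=24, move]
FD 14.8: (36.725,16.351) -> (50.245,22.371) [heading=24, move]
FD 13: (50.245,22.371) -> (62.121,27.658) [heading=24, move]
RT 124: heading 24 -> 260
Final: pos=(62.121,27.658), heading=260, 3 segment(s) drawn

Answer: 62.121 27.658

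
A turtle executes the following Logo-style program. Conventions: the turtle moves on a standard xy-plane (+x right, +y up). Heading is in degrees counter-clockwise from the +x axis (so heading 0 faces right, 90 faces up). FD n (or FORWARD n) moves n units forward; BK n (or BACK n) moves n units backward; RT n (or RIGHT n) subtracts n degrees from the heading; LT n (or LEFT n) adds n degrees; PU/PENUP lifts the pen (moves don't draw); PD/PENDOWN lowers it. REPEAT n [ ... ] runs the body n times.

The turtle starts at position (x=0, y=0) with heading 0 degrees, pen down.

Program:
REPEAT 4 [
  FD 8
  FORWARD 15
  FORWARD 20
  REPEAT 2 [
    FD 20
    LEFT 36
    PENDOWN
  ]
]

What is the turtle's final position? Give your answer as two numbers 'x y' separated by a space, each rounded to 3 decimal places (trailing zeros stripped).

Executing turtle program step by step:
Start: pos=(0,0), heading=0, pen down
REPEAT 4 [
  -- iteration 1/4 --
  FD 8: (0,0) -> (8,0) [heading=0, draw]
  FD 15: (8,0) -> (23,0) [heading=0, draw]
  FD 20: (23,0) -> (43,0) [heading=0, draw]
  REPEAT 2 [
    -- iteration 1/2 --
    FD 20: (43,0) -> (63,0) [heading=0, draw]
    LT 36: heading 0 -> 36
    PD: pen down
    -- iteration 2/2 --
    FD 20: (63,0) -> (79.18,11.756) [heading=36, draw]
    LT 36: heading 36 -> 72
    PD: pen down
  ]
  -- iteration 2/4 --
  FD 8: (79.18,11.756) -> (81.652,19.364) [heading=72, draw]
  FD 15: (81.652,19.364) -> (86.288,33.63) [heading=72, draw]
  FD 20: (86.288,33.63) -> (92.468,52.651) [heading=72, draw]
  REPEAT 2 [
    -- iteration 1/2 --
    FD 20: (92.468,52.651) -> (98.648,71.672) [heading=72, draw]
    LT 36: heading 72 -> 108
    PD: pen down
    -- iteration 2/2 --
    FD 20: (98.648,71.672) -> (92.468,90.693) [heading=108, draw]
    LT 36: heading 108 -> 144
    PD: pen down
  ]
  -- iteration 3/4 --
  FD 8: (92.468,90.693) -> (85.996,95.396) [heading=144, draw]
  FD 15: (85.996,95.396) -> (73.861,104.212) [heading=144, draw]
  FD 20: (73.861,104.212) -> (57.68,115.968) [heading=144, draw]
  REPEAT 2 [
    -- iteration 1/2 --
    FD 20: (57.68,115.968) -> (41.5,127.724) [heading=144, draw]
    LT 36: heading 144 -> 180
    PD: pen down
    -- iteration 2/2 --
    FD 20: (41.5,127.724) -> (21.5,127.724) [heading=180, draw]
    LT 36: heading 180 -> 216
    PD: pen down
  ]
  -- iteration 4/4 --
  FD 8: (21.5,127.724) -> (15.028,123.022) [heading=216, draw]
  FD 15: (15.028,123.022) -> (2.893,114.205) [heading=216, draw]
  FD 20: (2.893,114.205) -> (-13.288,102.449) [heading=216, draw]
  REPEAT 2 [
    -- iteration 1/2 --
    FD 20: (-13.288,102.449) -> (-29.468,90.693) [heading=216, draw]
    LT 36: heading 216 -> 252
    PD: pen down
    -- iteration 2/2 --
    FD 20: (-29.468,90.693) -> (-35.648,71.672) [heading=252, draw]
    LT 36: heading 252 -> 288
    PD: pen down
  ]
]
Final: pos=(-35.648,71.672), heading=288, 20 segment(s) drawn

Answer: -35.648 71.672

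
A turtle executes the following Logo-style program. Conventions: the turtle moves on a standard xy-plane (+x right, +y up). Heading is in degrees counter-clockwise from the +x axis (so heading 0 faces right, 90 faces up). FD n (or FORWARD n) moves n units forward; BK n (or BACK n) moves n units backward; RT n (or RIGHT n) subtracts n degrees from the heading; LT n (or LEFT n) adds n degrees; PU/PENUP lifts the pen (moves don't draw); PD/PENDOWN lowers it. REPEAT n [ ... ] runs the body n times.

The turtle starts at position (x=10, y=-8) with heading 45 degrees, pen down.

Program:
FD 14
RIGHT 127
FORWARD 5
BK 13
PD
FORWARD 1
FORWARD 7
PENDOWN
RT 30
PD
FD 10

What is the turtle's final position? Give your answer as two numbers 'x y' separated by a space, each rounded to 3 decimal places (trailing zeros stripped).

Executing turtle program step by step:
Start: pos=(10,-8), heading=45, pen down
FD 14: (10,-8) -> (19.899,1.899) [heading=45, draw]
RT 127: heading 45 -> 278
FD 5: (19.899,1.899) -> (20.595,-3.052) [heading=278, draw]
BK 13: (20.595,-3.052) -> (18.786,9.822) [heading=278, draw]
PD: pen down
FD 1: (18.786,9.822) -> (18.925,8.831) [heading=278, draw]
FD 7: (18.925,8.831) -> (19.899,1.899) [heading=278, draw]
PD: pen down
RT 30: heading 278 -> 248
PD: pen down
FD 10: (19.899,1.899) -> (16.153,-7.372) [heading=248, draw]
Final: pos=(16.153,-7.372), heading=248, 6 segment(s) drawn

Answer: 16.153 -7.372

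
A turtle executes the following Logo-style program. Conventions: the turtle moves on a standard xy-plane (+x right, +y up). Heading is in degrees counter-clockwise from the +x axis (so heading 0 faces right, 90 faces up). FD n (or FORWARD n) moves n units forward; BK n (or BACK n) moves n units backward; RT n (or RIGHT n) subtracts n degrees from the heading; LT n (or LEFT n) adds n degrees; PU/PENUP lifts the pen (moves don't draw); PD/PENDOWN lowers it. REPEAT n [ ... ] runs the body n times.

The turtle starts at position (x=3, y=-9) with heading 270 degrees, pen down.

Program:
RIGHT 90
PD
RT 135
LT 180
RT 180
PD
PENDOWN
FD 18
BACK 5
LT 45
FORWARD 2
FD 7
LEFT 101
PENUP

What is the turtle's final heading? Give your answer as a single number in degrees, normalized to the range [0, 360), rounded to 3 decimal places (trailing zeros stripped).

Answer: 191

Derivation:
Executing turtle program step by step:
Start: pos=(3,-9), heading=270, pen down
RT 90: heading 270 -> 180
PD: pen down
RT 135: heading 180 -> 45
LT 180: heading 45 -> 225
RT 180: heading 225 -> 45
PD: pen down
PD: pen down
FD 18: (3,-9) -> (15.728,3.728) [heading=45, draw]
BK 5: (15.728,3.728) -> (12.192,0.192) [heading=45, draw]
LT 45: heading 45 -> 90
FD 2: (12.192,0.192) -> (12.192,2.192) [heading=90, draw]
FD 7: (12.192,2.192) -> (12.192,9.192) [heading=90, draw]
LT 101: heading 90 -> 191
PU: pen up
Final: pos=(12.192,9.192), heading=191, 4 segment(s) drawn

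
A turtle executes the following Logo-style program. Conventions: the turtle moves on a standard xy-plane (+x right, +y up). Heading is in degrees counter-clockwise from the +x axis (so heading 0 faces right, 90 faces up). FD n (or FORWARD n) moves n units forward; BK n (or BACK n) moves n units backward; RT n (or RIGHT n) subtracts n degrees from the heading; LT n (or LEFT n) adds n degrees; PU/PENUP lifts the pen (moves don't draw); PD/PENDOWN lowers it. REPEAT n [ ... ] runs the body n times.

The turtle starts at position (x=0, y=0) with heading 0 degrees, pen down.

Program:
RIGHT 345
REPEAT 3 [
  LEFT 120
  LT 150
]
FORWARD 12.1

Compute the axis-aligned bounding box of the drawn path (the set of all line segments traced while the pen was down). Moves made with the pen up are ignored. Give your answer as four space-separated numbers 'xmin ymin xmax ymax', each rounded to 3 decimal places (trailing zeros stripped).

Answer: -3.132 0 0 11.688

Derivation:
Executing turtle program step by step:
Start: pos=(0,0), heading=0, pen down
RT 345: heading 0 -> 15
REPEAT 3 [
  -- iteration 1/3 --
  LT 120: heading 15 -> 135
  LT 150: heading 135 -> 285
  -- iteration 2/3 --
  LT 120: heading 285 -> 45
  LT 150: heading 45 -> 195
  -- iteration 3/3 --
  LT 120: heading 195 -> 315
  LT 150: heading 315 -> 105
]
FD 12.1: (0,0) -> (-3.132,11.688) [heading=105, draw]
Final: pos=(-3.132,11.688), heading=105, 1 segment(s) drawn

Segment endpoints: x in {-3.132, 0}, y in {0, 11.688}
xmin=-3.132, ymin=0, xmax=0, ymax=11.688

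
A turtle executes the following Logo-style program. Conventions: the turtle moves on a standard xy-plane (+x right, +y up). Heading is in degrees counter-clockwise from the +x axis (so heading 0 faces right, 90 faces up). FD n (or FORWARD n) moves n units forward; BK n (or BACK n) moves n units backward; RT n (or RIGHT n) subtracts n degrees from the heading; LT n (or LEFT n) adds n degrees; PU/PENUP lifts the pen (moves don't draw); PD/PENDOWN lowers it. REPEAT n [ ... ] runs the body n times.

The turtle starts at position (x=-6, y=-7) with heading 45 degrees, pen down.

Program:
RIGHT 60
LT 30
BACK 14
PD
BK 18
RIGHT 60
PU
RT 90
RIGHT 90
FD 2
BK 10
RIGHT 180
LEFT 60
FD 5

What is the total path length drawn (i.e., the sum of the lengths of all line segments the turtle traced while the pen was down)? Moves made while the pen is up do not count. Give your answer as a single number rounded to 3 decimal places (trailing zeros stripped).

Answer: 32

Derivation:
Executing turtle program step by step:
Start: pos=(-6,-7), heading=45, pen down
RT 60: heading 45 -> 345
LT 30: heading 345 -> 15
BK 14: (-6,-7) -> (-19.523,-10.623) [heading=15, draw]
PD: pen down
BK 18: (-19.523,-10.623) -> (-36.91,-15.282) [heading=15, draw]
RT 60: heading 15 -> 315
PU: pen up
RT 90: heading 315 -> 225
RT 90: heading 225 -> 135
FD 2: (-36.91,-15.282) -> (-38.324,-13.868) [heading=135, move]
BK 10: (-38.324,-13.868) -> (-31.253,-20.939) [heading=135, move]
RT 180: heading 135 -> 315
LT 60: heading 315 -> 15
FD 5: (-31.253,-20.939) -> (-26.423,-19.645) [heading=15, move]
Final: pos=(-26.423,-19.645), heading=15, 2 segment(s) drawn

Segment lengths:
  seg 1: (-6,-7) -> (-19.523,-10.623), length = 14
  seg 2: (-19.523,-10.623) -> (-36.91,-15.282), length = 18
Total = 32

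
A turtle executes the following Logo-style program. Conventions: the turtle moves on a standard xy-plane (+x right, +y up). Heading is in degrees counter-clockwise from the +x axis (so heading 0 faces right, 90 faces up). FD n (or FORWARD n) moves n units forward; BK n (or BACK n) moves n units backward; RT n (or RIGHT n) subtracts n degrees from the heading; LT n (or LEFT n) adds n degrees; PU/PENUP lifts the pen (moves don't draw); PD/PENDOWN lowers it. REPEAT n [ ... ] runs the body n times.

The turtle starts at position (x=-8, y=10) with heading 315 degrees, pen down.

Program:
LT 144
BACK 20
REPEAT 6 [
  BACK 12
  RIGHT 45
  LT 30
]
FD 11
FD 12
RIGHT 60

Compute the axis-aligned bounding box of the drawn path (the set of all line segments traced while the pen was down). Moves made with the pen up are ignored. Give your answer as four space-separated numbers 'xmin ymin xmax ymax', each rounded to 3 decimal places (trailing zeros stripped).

Answer: -35.891 -66.884 -2.994 10

Derivation:
Executing turtle program step by step:
Start: pos=(-8,10), heading=315, pen down
LT 144: heading 315 -> 99
BK 20: (-8,10) -> (-4.871,-9.754) [heading=99, draw]
REPEAT 6 [
  -- iteration 1/6 --
  BK 12: (-4.871,-9.754) -> (-2.994,-21.606) [heading=99, draw]
  RT 45: heading 99 -> 54
  LT 30: heading 54 -> 84
  -- iteration 2/6 --
  BK 12: (-2.994,-21.606) -> (-4.248,-33.54) [heading=84, draw]
  RT 45: heading 84 -> 39
  LT 30: heading 39 -> 69
  -- iteration 3/6 --
  BK 12: (-4.248,-33.54) -> (-8.549,-44.743) [heading=69, draw]
  RT 45: heading 69 -> 24
  LT 30: heading 24 -> 54
  -- iteration 4/6 --
  BK 12: (-8.549,-44.743) -> (-15.602,-54.451) [heading=54, draw]
  RT 45: heading 54 -> 9
  LT 30: heading 9 -> 39
  -- iteration 5/6 --
  BK 12: (-15.602,-54.451) -> (-24.928,-62.003) [heading=39, draw]
  RT 45: heading 39 -> 354
  LT 30: heading 354 -> 24
  -- iteration 6/6 --
  BK 12: (-24.928,-62.003) -> (-35.891,-66.884) [heading=24, draw]
  RT 45: heading 24 -> 339
  LT 30: heading 339 -> 9
]
FD 11: (-35.891,-66.884) -> (-25.026,-65.163) [heading=9, draw]
FD 12: (-25.026,-65.163) -> (-13.174,-63.286) [heading=9, draw]
RT 60: heading 9 -> 309
Final: pos=(-13.174,-63.286), heading=309, 9 segment(s) drawn

Segment endpoints: x in {-35.891, -25.026, -24.928, -15.602, -13.174, -8.549, -8, -4.871, -4.248, -2.994}, y in {-66.884, -65.163, -63.286, -62.003, -54.451, -44.743, -33.54, -21.606, -9.754, 10}
xmin=-35.891, ymin=-66.884, xmax=-2.994, ymax=10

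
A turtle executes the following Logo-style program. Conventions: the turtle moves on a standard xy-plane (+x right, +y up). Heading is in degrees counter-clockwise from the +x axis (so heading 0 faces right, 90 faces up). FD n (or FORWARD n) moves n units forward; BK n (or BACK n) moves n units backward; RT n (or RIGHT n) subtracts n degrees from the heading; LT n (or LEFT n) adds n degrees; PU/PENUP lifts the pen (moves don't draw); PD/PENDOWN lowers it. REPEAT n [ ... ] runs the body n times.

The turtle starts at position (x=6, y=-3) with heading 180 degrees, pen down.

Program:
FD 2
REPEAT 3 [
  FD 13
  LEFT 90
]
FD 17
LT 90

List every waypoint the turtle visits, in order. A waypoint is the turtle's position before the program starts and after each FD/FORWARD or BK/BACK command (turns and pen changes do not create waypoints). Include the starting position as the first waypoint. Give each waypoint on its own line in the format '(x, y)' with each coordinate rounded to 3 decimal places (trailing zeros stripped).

Executing turtle program step by step:
Start: pos=(6,-3), heading=180, pen down
FD 2: (6,-3) -> (4,-3) [heading=180, draw]
REPEAT 3 [
  -- iteration 1/3 --
  FD 13: (4,-3) -> (-9,-3) [heading=180, draw]
  LT 90: heading 180 -> 270
  -- iteration 2/3 --
  FD 13: (-9,-3) -> (-9,-16) [heading=270, draw]
  LT 90: heading 270 -> 0
  -- iteration 3/3 --
  FD 13: (-9,-16) -> (4,-16) [heading=0, draw]
  LT 90: heading 0 -> 90
]
FD 17: (4,-16) -> (4,1) [heading=90, draw]
LT 90: heading 90 -> 180
Final: pos=(4,1), heading=180, 5 segment(s) drawn
Waypoints (6 total):
(6, -3)
(4, -3)
(-9, -3)
(-9, -16)
(4, -16)
(4, 1)

Answer: (6, -3)
(4, -3)
(-9, -3)
(-9, -16)
(4, -16)
(4, 1)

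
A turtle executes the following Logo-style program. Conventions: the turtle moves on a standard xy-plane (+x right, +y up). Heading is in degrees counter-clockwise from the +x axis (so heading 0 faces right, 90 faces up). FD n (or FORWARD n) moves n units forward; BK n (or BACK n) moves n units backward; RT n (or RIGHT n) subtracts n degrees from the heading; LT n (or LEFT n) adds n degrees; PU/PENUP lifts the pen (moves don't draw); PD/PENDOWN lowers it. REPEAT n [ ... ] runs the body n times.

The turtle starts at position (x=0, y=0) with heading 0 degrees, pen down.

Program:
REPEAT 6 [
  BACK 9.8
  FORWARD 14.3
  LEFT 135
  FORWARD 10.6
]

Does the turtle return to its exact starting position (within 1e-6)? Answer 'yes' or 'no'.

Executing turtle program step by step:
Start: pos=(0,0), heading=0, pen down
REPEAT 6 [
  -- iteration 1/6 --
  BK 9.8: (0,0) -> (-9.8,0) [heading=0, draw]
  FD 14.3: (-9.8,0) -> (4.5,0) [heading=0, draw]
  LT 135: heading 0 -> 135
  FD 10.6: (4.5,0) -> (-2.995,7.495) [heading=135, draw]
  -- iteration 2/6 --
  BK 9.8: (-2.995,7.495) -> (3.934,0.566) [heading=135, draw]
  FD 14.3: (3.934,0.566) -> (-6.177,10.677) [heading=135, draw]
  LT 135: heading 135 -> 270
  FD 10.6: (-6.177,10.677) -> (-6.177,0.077) [heading=270, draw]
  -- iteration 3/6 --
  BK 9.8: (-6.177,0.077) -> (-6.177,9.877) [heading=270, draw]
  FD 14.3: (-6.177,9.877) -> (-6.177,-4.423) [heading=270, draw]
  LT 135: heading 270 -> 45
  FD 10.6: (-6.177,-4.423) -> (1.318,3.073) [heading=45, draw]
  -- iteration 4/6 --
  BK 9.8: (1.318,3.073) -> (-5.612,-3.857) [heading=45, draw]
  FD 14.3: (-5.612,-3.857) -> (4.5,6.255) [heading=45, draw]
  LT 135: heading 45 -> 180
  FD 10.6: (4.5,6.255) -> (-6.1,6.255) [heading=180, draw]
  -- iteration 5/6 --
  BK 9.8: (-6.1,6.255) -> (3.7,6.255) [heading=180, draw]
  FD 14.3: (3.7,6.255) -> (-10.6,6.255) [heading=180, draw]
  LT 135: heading 180 -> 315
  FD 10.6: (-10.6,6.255) -> (-3.105,-1.241) [heading=315, draw]
  -- iteration 6/6 --
  BK 9.8: (-3.105,-1.241) -> (-10.034,5.689) [heading=315, draw]
  FD 14.3: (-10.034,5.689) -> (0.077,-4.423) [heading=315, draw]
  LT 135: heading 315 -> 90
  FD 10.6: (0.077,-4.423) -> (0.077,6.177) [heading=90, draw]
]
Final: pos=(0.077,6.177), heading=90, 18 segment(s) drawn

Start position: (0, 0)
Final position: (0.077, 6.177)
Distance = 6.178; >= 1e-6 -> NOT closed

Answer: no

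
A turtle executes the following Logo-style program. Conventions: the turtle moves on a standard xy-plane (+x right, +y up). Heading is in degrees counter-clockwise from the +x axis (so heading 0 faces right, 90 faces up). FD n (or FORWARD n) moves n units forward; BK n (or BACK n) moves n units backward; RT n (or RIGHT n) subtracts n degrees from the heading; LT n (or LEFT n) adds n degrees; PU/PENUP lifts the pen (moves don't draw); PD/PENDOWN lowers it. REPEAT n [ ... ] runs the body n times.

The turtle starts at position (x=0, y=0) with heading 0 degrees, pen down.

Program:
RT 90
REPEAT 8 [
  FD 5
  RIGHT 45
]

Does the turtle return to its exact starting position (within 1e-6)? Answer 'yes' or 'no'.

Answer: yes

Derivation:
Executing turtle program step by step:
Start: pos=(0,0), heading=0, pen down
RT 90: heading 0 -> 270
REPEAT 8 [
  -- iteration 1/8 --
  FD 5: (0,0) -> (0,-5) [heading=270, draw]
  RT 45: heading 270 -> 225
  -- iteration 2/8 --
  FD 5: (0,-5) -> (-3.536,-8.536) [heading=225, draw]
  RT 45: heading 225 -> 180
  -- iteration 3/8 --
  FD 5: (-3.536,-8.536) -> (-8.536,-8.536) [heading=180, draw]
  RT 45: heading 180 -> 135
  -- iteration 4/8 --
  FD 5: (-8.536,-8.536) -> (-12.071,-5) [heading=135, draw]
  RT 45: heading 135 -> 90
  -- iteration 5/8 --
  FD 5: (-12.071,-5) -> (-12.071,0) [heading=90, draw]
  RT 45: heading 90 -> 45
  -- iteration 6/8 --
  FD 5: (-12.071,0) -> (-8.536,3.536) [heading=45, draw]
  RT 45: heading 45 -> 0
  -- iteration 7/8 --
  FD 5: (-8.536,3.536) -> (-3.536,3.536) [heading=0, draw]
  RT 45: heading 0 -> 315
  -- iteration 8/8 --
  FD 5: (-3.536,3.536) -> (0,0) [heading=315, draw]
  RT 45: heading 315 -> 270
]
Final: pos=(0,0), heading=270, 8 segment(s) drawn

Start position: (0, 0)
Final position: (0, 0)
Distance = 0; < 1e-6 -> CLOSED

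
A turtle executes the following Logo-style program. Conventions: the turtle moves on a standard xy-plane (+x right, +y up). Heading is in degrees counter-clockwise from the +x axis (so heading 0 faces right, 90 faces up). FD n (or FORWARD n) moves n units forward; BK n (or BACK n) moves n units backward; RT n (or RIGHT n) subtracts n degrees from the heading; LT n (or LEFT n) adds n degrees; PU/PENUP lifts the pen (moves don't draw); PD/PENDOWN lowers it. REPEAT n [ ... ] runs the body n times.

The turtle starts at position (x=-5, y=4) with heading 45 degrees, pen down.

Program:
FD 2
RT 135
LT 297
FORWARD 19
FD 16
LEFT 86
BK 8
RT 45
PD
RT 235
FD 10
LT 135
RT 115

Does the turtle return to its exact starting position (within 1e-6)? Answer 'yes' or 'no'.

Answer: no

Derivation:
Executing turtle program step by step:
Start: pos=(-5,4), heading=45, pen down
FD 2: (-5,4) -> (-3.586,5.414) [heading=45, draw]
RT 135: heading 45 -> 270
LT 297: heading 270 -> 207
FD 19: (-3.586,5.414) -> (-20.515,-3.212) [heading=207, draw]
FD 16: (-20.515,-3.212) -> (-34.771,-10.475) [heading=207, draw]
LT 86: heading 207 -> 293
BK 8: (-34.771,-10.475) -> (-37.897,-3.111) [heading=293, draw]
RT 45: heading 293 -> 248
PD: pen down
RT 235: heading 248 -> 13
FD 10: (-37.897,-3.111) -> (-28.153,-0.862) [heading=13, draw]
LT 135: heading 13 -> 148
RT 115: heading 148 -> 33
Final: pos=(-28.153,-0.862), heading=33, 5 segment(s) drawn

Start position: (-5, 4)
Final position: (-28.153, -0.862)
Distance = 23.658; >= 1e-6 -> NOT closed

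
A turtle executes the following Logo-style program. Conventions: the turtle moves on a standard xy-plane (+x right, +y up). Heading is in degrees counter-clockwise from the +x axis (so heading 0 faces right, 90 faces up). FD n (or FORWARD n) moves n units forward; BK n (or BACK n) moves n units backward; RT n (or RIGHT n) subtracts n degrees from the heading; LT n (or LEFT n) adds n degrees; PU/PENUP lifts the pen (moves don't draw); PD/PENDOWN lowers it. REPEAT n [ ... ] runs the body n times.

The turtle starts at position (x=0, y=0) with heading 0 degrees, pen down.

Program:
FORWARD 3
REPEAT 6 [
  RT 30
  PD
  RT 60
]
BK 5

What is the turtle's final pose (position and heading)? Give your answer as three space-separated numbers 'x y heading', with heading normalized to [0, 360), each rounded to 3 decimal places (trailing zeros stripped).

Executing turtle program step by step:
Start: pos=(0,0), heading=0, pen down
FD 3: (0,0) -> (3,0) [heading=0, draw]
REPEAT 6 [
  -- iteration 1/6 --
  RT 30: heading 0 -> 330
  PD: pen down
  RT 60: heading 330 -> 270
  -- iteration 2/6 --
  RT 30: heading 270 -> 240
  PD: pen down
  RT 60: heading 240 -> 180
  -- iteration 3/6 --
  RT 30: heading 180 -> 150
  PD: pen down
  RT 60: heading 150 -> 90
  -- iteration 4/6 --
  RT 30: heading 90 -> 60
  PD: pen down
  RT 60: heading 60 -> 0
  -- iteration 5/6 --
  RT 30: heading 0 -> 330
  PD: pen down
  RT 60: heading 330 -> 270
  -- iteration 6/6 --
  RT 30: heading 270 -> 240
  PD: pen down
  RT 60: heading 240 -> 180
]
BK 5: (3,0) -> (8,0) [heading=180, draw]
Final: pos=(8,0), heading=180, 2 segment(s) drawn

Answer: 8 0 180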